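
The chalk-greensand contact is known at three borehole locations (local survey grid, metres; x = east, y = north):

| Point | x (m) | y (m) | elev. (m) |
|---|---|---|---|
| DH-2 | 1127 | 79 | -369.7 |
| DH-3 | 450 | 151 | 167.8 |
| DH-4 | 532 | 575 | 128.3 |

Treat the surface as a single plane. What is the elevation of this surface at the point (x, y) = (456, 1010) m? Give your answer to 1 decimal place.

Two edge vectors: DH-2→DH-3 = (-677, 72, 537.5), DH-2→DH-4 = (-595, 496, 498).
Normal n = (DH-2→DH-3) × (DH-2→DH-4) = (-230744, 17333.5, -292952).
So ∂z/∂x = −n_x/n_z = −0.787651 and ∂z/∂y = −n_y/n_z = 0.059168.
Intercept c from DH-2: -369.7 + 887.68 − 4.67 = 513.31.
At (456, 1010): z = −359.2 + 59.8 + 513.31 = 213.9 m.

213.9 m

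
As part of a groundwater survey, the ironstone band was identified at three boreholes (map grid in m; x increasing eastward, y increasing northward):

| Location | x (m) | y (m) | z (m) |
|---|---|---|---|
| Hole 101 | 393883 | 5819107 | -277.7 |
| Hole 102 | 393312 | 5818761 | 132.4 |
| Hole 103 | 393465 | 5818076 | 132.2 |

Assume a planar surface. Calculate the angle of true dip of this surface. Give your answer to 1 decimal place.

Two edge vectors: Hole 101→Hole 102 = (-571, -346, 410.1), Hole 101→Hole 103 = (-418, -1031, 409.9).
Normal n = (Hole 101→Hole 102) × (Hole 101→Hole 103) = (280987.7, 62631.1, 444073).
So ∂z/∂x = −n_x/n_z = −0.63275 and ∂z/∂y = −n_y/n_z = −0.14104.
Gradient magnitude |∇z| = √(a² + b²) = √(0.40037 + 0.01989) = 0.64828.
True dip = arctan(0.64828) = 33.0°, dipping toward ENE (azimuth ≈ 077°).

33.0°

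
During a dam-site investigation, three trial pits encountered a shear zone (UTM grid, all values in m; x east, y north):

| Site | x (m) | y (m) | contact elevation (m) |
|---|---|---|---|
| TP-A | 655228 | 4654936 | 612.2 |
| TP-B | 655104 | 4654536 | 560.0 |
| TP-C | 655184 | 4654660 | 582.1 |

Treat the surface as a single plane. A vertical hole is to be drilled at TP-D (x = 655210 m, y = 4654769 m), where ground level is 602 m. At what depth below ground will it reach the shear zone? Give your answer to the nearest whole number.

Two edge vectors: TP-A→TP-B = (-124, -400, -52.2), TP-A→TP-C = (-44, -276, -30.1).
Normal n = (TP-A→TP-B) × (TP-A→TP-C) = (-2367.2, -1435.6, 16624).
So ∂z/∂x = −n_x/n_z = 0.14239654 and ∂z/∂y = −n_y/n_z = 0.08635707.
Intercept c from TP-A: 612.2 − 93302.20 − 401986.65 = −494676.65.
At (655210, 4654769): z_contact = 93299.6 + 401972.2 − 494676.65 = 595.2 m.
Depth below ground = 602 − 595.2 = 7 m.

7 m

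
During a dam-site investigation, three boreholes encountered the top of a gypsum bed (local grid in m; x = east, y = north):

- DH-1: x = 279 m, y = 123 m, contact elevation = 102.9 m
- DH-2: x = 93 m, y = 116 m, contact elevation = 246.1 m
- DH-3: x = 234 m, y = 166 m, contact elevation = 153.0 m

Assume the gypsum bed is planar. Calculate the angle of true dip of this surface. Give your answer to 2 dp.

Two edge vectors: DH-1→DH-2 = (-186, -7, 143.2), DH-1→DH-3 = (-45, 43, 50.1).
Normal n = (DH-1→DH-2) × (DH-1→DH-3) = (-6508.3, 2874.6, -8313).
So ∂z/∂x = −n_x/n_z = −0.78291 and ∂z/∂y = −n_y/n_z = 0.34580.
Gradient magnitude |∇z| = √(a² + b²) = √(0.61294 + 0.11957) = 0.85587.
True dip = arctan(0.85587) = 40.56°, dipping toward ESE (azimuth ≈ 114°).

40.56°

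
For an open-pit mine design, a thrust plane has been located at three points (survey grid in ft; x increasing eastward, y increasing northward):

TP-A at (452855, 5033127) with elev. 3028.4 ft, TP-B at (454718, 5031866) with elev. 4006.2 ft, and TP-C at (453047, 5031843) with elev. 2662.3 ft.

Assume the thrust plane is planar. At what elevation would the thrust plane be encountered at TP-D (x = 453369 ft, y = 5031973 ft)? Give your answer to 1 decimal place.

2972.1 ft

Let the plane be z = a·x + b·y + c.
TP-B−TP-A: 1863a − 1261b = 977.8;  TP-C−TP-A: 192a − 1284b = −366.1.
Solving gives a = 0.798680592, b = 0.404553484.
Then c = 3028.4 − a·452855 − b·5033127 = −2394827.16.
At (453369, 5031973): z = 362097.0 + 2035702.2 − 2394827.16 = 2972.1 ft.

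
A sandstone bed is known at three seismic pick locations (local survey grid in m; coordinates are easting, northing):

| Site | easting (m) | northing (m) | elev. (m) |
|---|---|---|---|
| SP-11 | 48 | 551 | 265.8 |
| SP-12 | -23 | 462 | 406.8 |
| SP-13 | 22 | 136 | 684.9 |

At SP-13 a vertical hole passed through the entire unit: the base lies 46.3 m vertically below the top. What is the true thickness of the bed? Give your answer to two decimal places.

29.09 m

Two edge vectors: SP-11→SP-12 = (-71, -89, 141), SP-11→SP-13 = (-26, -415, 419.1).
Normal n = (SP-11→SP-12) × (SP-11→SP-13) = (21215.1, 26090.1, 27151).
So ∂z/∂easting = −n_x/n_z = −0.78137 and ∂z/∂northing = −n_y/n_z = −0.96093.
|∇z| = √(a²+b²) = 1.23852, so dip δ = arctan(1.23852) = 51.08°.
True thickness = vertical thickness × cos δ = 46.3 × cos 51.08° = 29.09 m.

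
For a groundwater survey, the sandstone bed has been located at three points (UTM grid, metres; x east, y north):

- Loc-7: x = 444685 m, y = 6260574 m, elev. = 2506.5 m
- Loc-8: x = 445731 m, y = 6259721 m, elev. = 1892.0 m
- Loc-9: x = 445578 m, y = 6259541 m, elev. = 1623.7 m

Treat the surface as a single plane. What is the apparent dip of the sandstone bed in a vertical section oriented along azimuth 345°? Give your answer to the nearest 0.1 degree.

46.1°

Let the plane be z = a·x + b·y + c.
Loc-8−Loc-7: 1046a − 853b = −614.5;  Loc-9−Loc-7: 893a − 1033b = −882.8.
Solving gives a = 0.37093, b = 1.17526.
Unit vector along 345° is (sin 345°, cos 345°) = (-0.2588, 0.9659).
Slope in that direction = a·(-0.2588) + b·(0.9659) = 1.03921.
Apparent dip = arctan|1.03921| = 46.1° (true dip is 50.9°, so apparent ≤ true as expected).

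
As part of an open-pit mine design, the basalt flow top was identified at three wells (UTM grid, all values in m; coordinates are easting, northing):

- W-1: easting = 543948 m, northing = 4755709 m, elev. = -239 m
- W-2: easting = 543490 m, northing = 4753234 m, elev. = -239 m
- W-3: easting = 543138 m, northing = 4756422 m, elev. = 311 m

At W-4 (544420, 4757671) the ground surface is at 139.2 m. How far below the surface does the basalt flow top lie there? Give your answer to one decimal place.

Two edge vectors: W-1→W-2 = (-458, -2475, 0), W-1→W-3 = (-810, 713, 550).
Normal n = (W-1→W-2) × (W-1→W-3) = (-1361250, 251900, -2331304).
So ∂z/∂easting = −n_x/n_z = −0.583900684 and ∂z/∂northing = −n_y/n_z = 0.108051116.
Intercept c from W-1: -239 + 317611.61 − 513859.67 = −196487.06.
At (544420, 4757671): z_contact = −317887.21 + 514071.66 − 196487.06 = -302.60 m.
Depth below ground = 139.2 − (-302.60) = 441.8 m.

441.8 m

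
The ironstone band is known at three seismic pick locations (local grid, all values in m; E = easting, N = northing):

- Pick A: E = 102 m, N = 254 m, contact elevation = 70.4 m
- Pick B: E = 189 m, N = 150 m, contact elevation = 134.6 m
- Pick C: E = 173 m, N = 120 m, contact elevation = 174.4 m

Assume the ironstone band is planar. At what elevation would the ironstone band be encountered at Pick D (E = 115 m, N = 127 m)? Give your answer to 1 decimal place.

197.1 m

Two edge vectors: Pick A→Pick B = (87, -104, 64.2), Pick A→Pick C = (71, -134, 104).
Normal n = (Pick A→Pick B) × (Pick A→Pick C) = (-2213.2, -4489.8, -4274).
So ∂z/∂E = −n_x/n_z = −0.51783 and ∂z/∂N = −n_y/n_z = −1.05049.
Intercept c from Pick A: 70.4 + 52.82 + 266.82 = 390.04.
At (115, 127): z = −59.6 − 133.4 + 390.04 = 197.1 m.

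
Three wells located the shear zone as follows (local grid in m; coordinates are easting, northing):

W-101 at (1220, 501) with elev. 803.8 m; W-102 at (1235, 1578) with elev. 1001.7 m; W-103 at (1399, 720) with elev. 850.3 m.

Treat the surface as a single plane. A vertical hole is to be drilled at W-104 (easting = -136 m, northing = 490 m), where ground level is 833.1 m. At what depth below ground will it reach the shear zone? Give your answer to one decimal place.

79.5 m

Two edge vectors: W-101→W-102 = (15, 1077, 197.9), W-101→W-103 = (179, 219, 46.5).
Normal n = (W-101→W-102) × (W-101→W-103) = (6740.4, 34726.6, -189498).
So ∂z/∂easting = −n_x/n_z = 0.035570 and ∂z/∂northing = −n_y/n_z = 0.183256.
Intercept c from W-101: 803.8 − 43.40 − 91.81 = 668.59.
At (-136, 490): z_contact = −4.84 + 89.80 + 668.59 = 753.55 m.
Depth below ground = 833.1 − 753.55 = 79.5 m.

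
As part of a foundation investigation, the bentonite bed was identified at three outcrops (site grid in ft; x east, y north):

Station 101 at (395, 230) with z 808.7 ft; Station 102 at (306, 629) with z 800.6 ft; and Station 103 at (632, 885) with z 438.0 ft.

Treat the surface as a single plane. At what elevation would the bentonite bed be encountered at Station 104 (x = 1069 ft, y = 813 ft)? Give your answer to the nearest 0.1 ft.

46.8 ft

Let the plane be z = a·x + b·y + c.
Station 102−Station 101: −89a + 399b = −8.1;  Station 103−Station 101: 237a + 655b = −370.7.
Solving gives a = −0.932917, b = −0.228395.
Then c = 808.7 − a·395 − b·230 = 1229.73.
At (1069, 813): z = −997.3 − 185.7 + 1229.73 = 46.8 ft.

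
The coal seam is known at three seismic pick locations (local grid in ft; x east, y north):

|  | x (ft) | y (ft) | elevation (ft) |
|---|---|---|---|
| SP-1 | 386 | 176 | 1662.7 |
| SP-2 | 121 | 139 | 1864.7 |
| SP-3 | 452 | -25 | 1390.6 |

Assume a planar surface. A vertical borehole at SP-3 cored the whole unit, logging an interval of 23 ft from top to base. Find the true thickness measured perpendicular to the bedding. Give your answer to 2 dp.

Let the plane be z = a·x + b·y + c.
SP-2−SP-1: −265a − 37b = 202;  SP-3−SP-1: 66a − 201b = −272.1.
Solving gives a = −0.90958, b = 1.05506.
|∇z| = √(a²+b²) = 1.39301, so dip δ = arctan(1.39301) = 54.33°.
True thickness = vertical thickness × cos δ = 23 × cos 54.33° = 13.41 ft.

13.41 ft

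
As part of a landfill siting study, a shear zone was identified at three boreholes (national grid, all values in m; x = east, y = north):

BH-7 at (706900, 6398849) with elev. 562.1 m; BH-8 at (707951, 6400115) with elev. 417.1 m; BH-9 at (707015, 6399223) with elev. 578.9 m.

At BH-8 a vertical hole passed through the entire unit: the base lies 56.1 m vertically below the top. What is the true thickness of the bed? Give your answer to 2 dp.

53.19 m

Two edge vectors: BH-7→BH-8 = (1051, 1266, -145), BH-7→BH-9 = (115, 374, 16.8).
Normal n = (BH-7→BH-8) × (BH-7→BH-9) = (75498.8, -34331.8, 247484).
So ∂z/∂x = −n_x/n_z = −0.30507 and ∂z/∂y = −n_y/n_z = 0.13872.
|∇z| = √(a²+b²) = 0.33513, so dip δ = arctan(0.33513) = 18.53°.
True thickness = vertical thickness × cos δ = 56.1 × cos 18.53° = 53.19 m.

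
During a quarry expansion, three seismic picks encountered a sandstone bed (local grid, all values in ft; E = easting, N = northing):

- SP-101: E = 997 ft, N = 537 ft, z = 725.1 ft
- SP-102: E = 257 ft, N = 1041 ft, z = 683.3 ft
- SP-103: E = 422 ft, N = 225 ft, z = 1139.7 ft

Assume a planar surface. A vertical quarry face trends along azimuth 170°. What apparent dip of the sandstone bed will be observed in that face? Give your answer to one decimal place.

29.3°

Let the plane be z = a·E + b·N + c.
SP-102−SP-101: −740a + 504b = −41.8;  SP-103−SP-101: −575a − 312b = 414.6.
Solving gives a = −0.37627, b = −0.63540.
Unit vector along 170° is (sin 170°, cos 170°) = (0.1736, -0.9848).
Slope in that direction = a·(0.1736) + b·(-0.9848) = 0.56041.
Apparent dip = arctan|0.56041| = 29.3° (true dip is 36.4°, so apparent ≤ true as expected).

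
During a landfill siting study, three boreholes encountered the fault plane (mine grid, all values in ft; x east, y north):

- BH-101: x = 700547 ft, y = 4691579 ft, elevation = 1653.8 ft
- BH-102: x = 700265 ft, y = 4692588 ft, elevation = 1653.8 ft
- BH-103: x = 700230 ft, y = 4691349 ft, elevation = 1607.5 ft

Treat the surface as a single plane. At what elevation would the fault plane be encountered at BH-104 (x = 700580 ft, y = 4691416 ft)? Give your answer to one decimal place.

1652.3 ft

Let the plane be z = a·x + b·y + c.
BH-102−BH-101: −282a + 1009b = 0;  BH-103−BH-101: −317a − 230b = −46.3.
Solving gives a = 0.121432600, b = 0.033938546.
Then c = 1653.8 − a·700547 − b·4691579 = −242640.82.
At (700580, 4691416): z = 85073.3 + 159219.8 − 242640.82 = 1652.3 ft.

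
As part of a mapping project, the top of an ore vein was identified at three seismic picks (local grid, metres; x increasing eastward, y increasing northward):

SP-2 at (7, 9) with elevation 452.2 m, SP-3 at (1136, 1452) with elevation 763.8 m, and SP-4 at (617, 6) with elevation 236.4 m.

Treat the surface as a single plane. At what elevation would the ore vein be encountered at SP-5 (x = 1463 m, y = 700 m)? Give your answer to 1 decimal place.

279.8 m

Two edge vectors: SP-2→SP-3 = (1129, 1443, 311.6), SP-2→SP-4 = (610, -3, -215.8).
Normal n = (SP-2→SP-3) × (SP-2→SP-4) = (-310464.6, 433714.2, -883617).
So ∂z/∂x = −n_x/n_z = −0.351357 and ∂z/∂y = −n_y/n_z = 0.490840.
Intercept c from SP-2: 452.2 + 2.46 − 4.42 = 450.24.
At (1463, 700): z = −514.0 + 343.6 + 450.24 = 279.8 m.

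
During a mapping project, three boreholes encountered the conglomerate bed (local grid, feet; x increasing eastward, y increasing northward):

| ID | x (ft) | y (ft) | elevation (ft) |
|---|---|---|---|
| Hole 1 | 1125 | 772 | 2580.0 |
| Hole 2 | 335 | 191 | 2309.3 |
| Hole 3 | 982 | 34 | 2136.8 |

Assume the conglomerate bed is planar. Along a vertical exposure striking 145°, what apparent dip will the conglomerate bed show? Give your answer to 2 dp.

Two edge vectors: Hole 1→Hole 2 = (-790, -581, -270.7), Hole 1→Hole 3 = (-143, -738, -443.2).
Normal n = (Hole 1→Hole 2) × (Hole 1→Hole 3) = (57722.6, -311417.9, 499937).
So ∂z/∂x = −n_x/n_z = −0.11546 and ∂z/∂y = −n_y/n_z = 0.62291.
Unit vector along 145° is (sin 145°, cos 145°) = (0.5736, -0.8192).
Slope in that direction = a·(0.5736) + b·(-0.8192) = −0.57649.
Apparent dip = arctan|0.57649| = 29.96° (true dip is 32.4°, so apparent ≤ true as expected).

29.96°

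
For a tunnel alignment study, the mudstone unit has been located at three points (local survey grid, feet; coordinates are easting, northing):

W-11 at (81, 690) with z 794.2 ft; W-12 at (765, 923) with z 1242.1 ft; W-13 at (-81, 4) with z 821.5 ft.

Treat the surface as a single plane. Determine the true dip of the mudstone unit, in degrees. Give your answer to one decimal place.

Two edge vectors: W-11→W-12 = (684, 233, 447.9), W-11→W-13 = (-162, -686, 27.3).
Normal n = (W-11→W-12) × (W-11→W-13) = (313620.3, -91233, -431478).
So ∂z/∂easting = −n_x/n_z = 0.72685 and ∂z/∂northing = −n_y/n_z = −0.21144.
Gradient magnitude |∇z| = √(a² + b²) = √(0.52831 + 0.04471) = 0.75698.
True dip = arctan(0.75698) = 37.1°, dipping toward WNW (azimuth ≈ 286°).

37.1°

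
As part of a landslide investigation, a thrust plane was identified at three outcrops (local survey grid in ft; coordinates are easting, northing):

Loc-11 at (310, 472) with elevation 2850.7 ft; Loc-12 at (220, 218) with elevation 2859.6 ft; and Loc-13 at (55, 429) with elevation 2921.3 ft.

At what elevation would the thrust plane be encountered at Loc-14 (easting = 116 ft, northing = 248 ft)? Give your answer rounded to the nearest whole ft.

Two edge vectors: Loc-11→Loc-12 = (-90, -254, 8.9), Loc-11→Loc-13 = (-255, -43, 70.6).
Normal n = (Loc-11→Loc-12) × (Loc-11→Loc-13) = (-17549.7, 4084.5, -60900).
So ∂z/∂easting = −n_x/n_z = −0.28817 and ∂z/∂northing = −n_y/n_z = 0.06707.
Intercept c from Loc-11: 2850.7 + 89.33 − 31.66 = 2908.38.
At (116, 248): z = −33.4 + 16.6 + 2908.38 = 2891.6 ft.

2892 ft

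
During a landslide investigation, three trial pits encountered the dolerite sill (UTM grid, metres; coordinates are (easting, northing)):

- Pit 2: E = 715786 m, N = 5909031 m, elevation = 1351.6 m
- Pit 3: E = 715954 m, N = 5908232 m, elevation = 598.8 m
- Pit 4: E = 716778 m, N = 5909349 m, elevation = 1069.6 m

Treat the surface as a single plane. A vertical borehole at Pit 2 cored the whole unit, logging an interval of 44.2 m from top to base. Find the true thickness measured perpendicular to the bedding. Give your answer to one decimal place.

Two edge vectors: Pit 2→Pit 3 = (168, -799, -752.8), Pit 2→Pit 4 = (992, 318, -282).
Normal n = (Pit 2→Pit 3) × (Pit 2→Pit 4) = (464708.4, -699401.6, 846032).
So ∂z/∂E = −n_x/n_z = −0.54928 and ∂z/∂N = −n_y/n_z = 0.82668.
|∇z| = √(a²+b²) = 0.99253, so dip δ = arctan(0.99253) = 44.79°.
True thickness = vertical thickness × cos δ = 44.2 × cos 44.79° = 31.4 m.

31.4 m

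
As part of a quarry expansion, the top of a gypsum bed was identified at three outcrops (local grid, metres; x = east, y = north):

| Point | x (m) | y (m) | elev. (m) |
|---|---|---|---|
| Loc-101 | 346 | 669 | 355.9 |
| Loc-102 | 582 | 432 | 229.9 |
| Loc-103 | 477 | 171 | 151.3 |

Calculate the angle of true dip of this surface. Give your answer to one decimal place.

21.9°

Two edge vectors: Loc-101→Loc-102 = (236, -237, -126), Loc-101→Loc-103 = (131, -498, -204.6).
Normal n = (Loc-101→Loc-102) × (Loc-101→Loc-103) = (-14257.8, 31779.6, -86481).
So ∂z/∂x = −n_x/n_z = −0.16487 and ∂z/∂y = −n_y/n_z = 0.36747.
Gradient magnitude |∇z| = √(a² + b²) = √(0.02718 + 0.13504) = 0.40276.
True dip = arctan(0.40276) = 21.9°, dipping toward SSE (azimuth ≈ 156°).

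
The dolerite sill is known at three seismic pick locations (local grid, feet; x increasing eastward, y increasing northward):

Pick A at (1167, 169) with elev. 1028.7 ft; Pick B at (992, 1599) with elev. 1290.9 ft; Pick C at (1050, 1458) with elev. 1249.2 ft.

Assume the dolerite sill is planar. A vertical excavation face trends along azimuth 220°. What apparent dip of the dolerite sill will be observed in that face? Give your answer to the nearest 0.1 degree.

8.3°

Two edge vectors: Pick A→Pick B = (-175, 1430, 262.2), Pick A→Pick C = (-117, 1289, 220.5).
Normal n = (Pick A→Pick B) × (Pick A→Pick C) = (-22660.8, 7910.1, -58265).
So ∂z/∂x = −n_x/n_z = −0.38893 and ∂z/∂y = −n_y/n_z = 0.13576.
Unit vector along 220° is (sin 220°, cos 220°) = (-0.6428, -0.7660).
Slope in that direction = a·(-0.6428) + b·(-0.7660) = 0.14600.
Apparent dip = arctan|0.14600| = 8.3° (true dip is 22.4°, so apparent ≤ true as expected).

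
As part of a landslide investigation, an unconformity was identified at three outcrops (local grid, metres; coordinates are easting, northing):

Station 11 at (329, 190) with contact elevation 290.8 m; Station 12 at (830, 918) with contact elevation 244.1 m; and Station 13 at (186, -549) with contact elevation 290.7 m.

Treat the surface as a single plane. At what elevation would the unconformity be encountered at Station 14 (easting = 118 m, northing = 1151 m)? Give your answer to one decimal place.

342.5 m

Let the plane be z = a·easting + b·northing + c.
Station 12−Station 11: 501a + 728b = −46.7;  Station 13−Station 11: −143a − 739b = −0.1.
Solving gives a = −0.129949, b = 0.025281.
Then c = 290.8 − a·329 − b·190 = 328.75.
At (118, 1151): z = −15.3 + 29.1 + 328.75 = 342.5 m.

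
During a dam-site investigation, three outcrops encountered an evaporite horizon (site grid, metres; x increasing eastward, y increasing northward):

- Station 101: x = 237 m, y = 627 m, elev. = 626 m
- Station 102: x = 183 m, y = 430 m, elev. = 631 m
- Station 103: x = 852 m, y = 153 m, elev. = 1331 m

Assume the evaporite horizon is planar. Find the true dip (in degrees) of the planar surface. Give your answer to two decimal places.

Two edge vectors: Station 101→Station 102 = (-54, -197, 5), Station 101→Station 103 = (615, -474, 705).
Normal n = (Station 101→Station 102) × (Station 101→Station 103) = (-136515, 41145, 146751).
So ∂z/∂x = −n_x/n_z = 0.93025 and ∂z/∂y = −n_y/n_z = −0.28037.
Gradient magnitude |∇z| = √(a² + b²) = √(0.86536 + 0.07861) = 0.97158.
True dip = arctan(0.97158) = 44.17°, dipping toward WNW (azimuth ≈ 287°).

44.17°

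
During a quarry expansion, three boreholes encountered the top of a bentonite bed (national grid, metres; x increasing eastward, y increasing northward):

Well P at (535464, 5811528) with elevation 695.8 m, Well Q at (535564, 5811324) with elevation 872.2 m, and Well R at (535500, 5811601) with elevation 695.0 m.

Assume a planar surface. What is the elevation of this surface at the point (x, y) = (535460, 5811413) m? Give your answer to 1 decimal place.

Let the plane be z = a·x + b·y + c.
Well Q−Well P: 100a − 204b = 176.4;  Well R−Well P: 36a + 73b = −0.8.
Solving gives a = 0.868205408, b = −0.439114996.
Then c = 695.8 − a·535464 − b·5811528 = 2087732.15.
At (535460, 5811413): z = 464889.3 − 2551878.6 + 2087732.15 = 742.8 m.

742.8 m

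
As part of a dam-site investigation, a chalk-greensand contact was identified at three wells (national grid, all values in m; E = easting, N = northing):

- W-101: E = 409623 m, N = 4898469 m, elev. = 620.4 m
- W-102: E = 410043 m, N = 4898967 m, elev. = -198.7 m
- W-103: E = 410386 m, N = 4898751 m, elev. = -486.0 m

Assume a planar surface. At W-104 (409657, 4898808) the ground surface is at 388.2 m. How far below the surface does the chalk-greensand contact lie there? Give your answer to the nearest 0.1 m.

Let the plane be z = a·E + b·N + c.
W-102−W-101: 420a + 498b = −819.1;  W-103−W-101: 763a + 282b = −1106.4.
Solving gives a = −1.223554108, b = −0.612866014.
Then c = 620.4 − a·409623 − b·4898469 = 3503921.47.
At (409657, 4898808): z_contact = −501237.51 − 3002312.93 + 3503921.47 = 371.04 m.
Depth below ground = 388.2 − 371.04 = 17.2 m.

17.2 m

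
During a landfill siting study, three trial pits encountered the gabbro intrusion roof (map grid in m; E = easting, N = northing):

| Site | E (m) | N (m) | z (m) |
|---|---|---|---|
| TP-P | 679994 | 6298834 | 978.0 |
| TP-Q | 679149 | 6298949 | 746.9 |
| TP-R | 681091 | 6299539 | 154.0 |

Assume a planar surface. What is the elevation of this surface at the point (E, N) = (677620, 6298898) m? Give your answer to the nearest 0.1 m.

Let the plane be z = a·E + b·N + c.
TP-Q−TP-P: −845a + 115b = −231.1;  TP-R−TP-P: 1097a + 705b = −824.
Solving gives a = 0.094427744, b = −1.315726575.
Then c = 978 − a·679994 − b·6298834 = 8224310.99.
At (677620, 6298898): z = 63986.1 − 8287627.5 + 8224310.99 = 669.6 m.

669.6 m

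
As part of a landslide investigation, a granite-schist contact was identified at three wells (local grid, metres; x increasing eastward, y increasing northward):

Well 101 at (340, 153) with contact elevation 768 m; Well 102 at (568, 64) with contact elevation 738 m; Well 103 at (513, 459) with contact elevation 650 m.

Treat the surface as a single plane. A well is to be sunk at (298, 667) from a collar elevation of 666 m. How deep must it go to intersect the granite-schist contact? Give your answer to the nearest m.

19 m

Two edge vectors: Well 101→Well 102 = (228, -89, -30), Well 101→Well 103 = (173, 306, -118).
Normal n = (Well 101→Well 102) × (Well 101→Well 103) = (19682, 21714, 85165).
So ∂z/∂x = −n_x/n_z = −0.23110 and ∂z/∂y = −n_y/n_z = −0.25496.
Intercept c from Well 101: 768 + 78.58 + 39.01 = 885.58.
At (298, 667): z_contact = −68.9 − 170.1 + 885.58 = 646.7 m.
Depth below ground = 666 − 646.7 = 19 m.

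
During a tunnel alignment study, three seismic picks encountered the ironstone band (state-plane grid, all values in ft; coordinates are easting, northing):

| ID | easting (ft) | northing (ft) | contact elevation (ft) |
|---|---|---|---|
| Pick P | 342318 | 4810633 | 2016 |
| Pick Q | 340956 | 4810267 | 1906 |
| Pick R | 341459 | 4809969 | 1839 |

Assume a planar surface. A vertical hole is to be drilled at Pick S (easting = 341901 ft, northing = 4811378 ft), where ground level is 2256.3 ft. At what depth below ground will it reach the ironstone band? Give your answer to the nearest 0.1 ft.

Let the plane be z = a·easting + b·northing + c.
Pick Q−Pick P: −1362a − 366b = −110;  Pick R−Pick P: −859a − 664b = −177.
Solving gives a = 0.013997227, b = 0.248458407.
Then c = 2016 − a·342318 − b·4810633 = −1198017.71.
At (341901, 4811378): z_contact = 4785.67 + 1195427.31 − 1198017.71 = 2195.26 ft.
Depth below ground = 2256.3 − 2195.26 = 61.0 ft.

61.0 ft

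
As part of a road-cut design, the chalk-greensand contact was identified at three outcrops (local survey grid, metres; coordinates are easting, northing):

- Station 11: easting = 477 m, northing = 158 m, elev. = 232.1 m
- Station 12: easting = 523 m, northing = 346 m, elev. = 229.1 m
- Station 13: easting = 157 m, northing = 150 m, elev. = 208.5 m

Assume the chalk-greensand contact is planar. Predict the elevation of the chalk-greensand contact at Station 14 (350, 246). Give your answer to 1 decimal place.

Two edge vectors: Station 11→Station 12 = (46, 188, -3), Station 11→Station 13 = (-320, -8, -23.6).
Normal n = (Station 11→Station 12) × (Station 11→Station 13) = (-4460.8, 2045.6, 59792).
So ∂z/∂easting = −n_x/n_z = 0.07461 and ∂z/∂northing = −n_y/n_z = −0.03421.
Intercept c from Station 11: 232.1 − 35.59 + 5.41 = 201.92.
At (350, 246): z = 26.1 − 8.4 + 201.92 = 219.6 m.

219.6 m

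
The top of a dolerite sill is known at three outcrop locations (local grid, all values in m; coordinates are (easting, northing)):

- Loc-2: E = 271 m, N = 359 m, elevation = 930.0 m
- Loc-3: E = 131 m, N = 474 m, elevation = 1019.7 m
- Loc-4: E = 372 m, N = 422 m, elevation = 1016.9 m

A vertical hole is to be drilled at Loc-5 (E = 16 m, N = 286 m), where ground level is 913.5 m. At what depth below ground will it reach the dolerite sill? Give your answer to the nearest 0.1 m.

Two edge vectors: Loc-2→Loc-3 = (-140, 115, 89.7), Loc-2→Loc-4 = (101, 63, 86.9).
Normal n = (Loc-2→Loc-3) × (Loc-2→Loc-4) = (4342.4, 21225.7, -20435).
So ∂z/∂E = −n_x/n_z = 0.21250 and ∂z/∂N = −n_y/n_z = 1.03869.
Intercept c from Loc-2: 930 − 57.59 − 372.89 = 499.52.
At (16, 286): z_contact = 3.40 + 297.07 + 499.52 = 799.99 m.
Depth below ground = 913.5 − 799.99 = 113.5 m.

113.5 m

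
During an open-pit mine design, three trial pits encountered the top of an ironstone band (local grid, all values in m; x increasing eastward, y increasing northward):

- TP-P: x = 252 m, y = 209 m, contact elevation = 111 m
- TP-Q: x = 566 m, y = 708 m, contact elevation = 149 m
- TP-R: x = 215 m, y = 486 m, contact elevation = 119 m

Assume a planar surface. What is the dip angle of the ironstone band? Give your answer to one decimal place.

4.1°

Let the plane be z = a·x + b·y + c.
TP-Q−TP-P: 314a + 499b = 38;  TP-R−TP-P: −37a + 277b = 8.
Solving gives a = 0.06197, b = 0.03716.
Gradient magnitude |∇z| = √(a² + b²) = √(0.00384 + 0.00138) = 0.07226.
True dip = arctan(0.07226) = 4.1°, dipping toward WSW (azimuth ≈ 239°).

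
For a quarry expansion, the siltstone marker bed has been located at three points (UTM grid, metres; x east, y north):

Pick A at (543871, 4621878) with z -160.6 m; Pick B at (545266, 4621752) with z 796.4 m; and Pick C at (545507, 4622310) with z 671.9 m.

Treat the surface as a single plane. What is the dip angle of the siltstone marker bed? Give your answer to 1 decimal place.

Two edge vectors: Pick A→Pick B = (1395, -126, 957), Pick A→Pick C = (1636, 432, 832.5).
Normal n = (Pick A→Pick B) × (Pick A→Pick C) = (-518319, 404314.5, 808776).
So ∂z/∂x = −n_x/n_z = 0.64087 and ∂z/∂y = −n_y/n_z = −0.49991.
Gradient magnitude |∇z| = √(a² + b²) = √(0.41071 + 0.24991) = 0.81279.
True dip = arctan(0.81279) = 39.1°, dipping toward NW (azimuth ≈ 308°).

39.1°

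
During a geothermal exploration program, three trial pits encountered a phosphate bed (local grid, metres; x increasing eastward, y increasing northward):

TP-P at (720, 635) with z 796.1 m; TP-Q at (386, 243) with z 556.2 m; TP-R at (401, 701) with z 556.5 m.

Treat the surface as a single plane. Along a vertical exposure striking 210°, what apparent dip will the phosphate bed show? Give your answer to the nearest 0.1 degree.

Let the plane be z = a·x + b·y + c.
TP-Q−TP-P: −334a − 392b = −239.9;  TP-R−TP-P: −319a + 66b = −239.6.
Solving gives a = 0.74618, b = −0.02378.
Unit vector along 210° is (sin 210°, cos 210°) = (-0.5000, -0.8660).
Slope in that direction = a·(-0.5000) + b·(-0.8660) = −0.35249.
Apparent dip = arctan|0.35249| = 19.4° (true dip is 36.7°, so apparent ≤ true as expected).

19.4°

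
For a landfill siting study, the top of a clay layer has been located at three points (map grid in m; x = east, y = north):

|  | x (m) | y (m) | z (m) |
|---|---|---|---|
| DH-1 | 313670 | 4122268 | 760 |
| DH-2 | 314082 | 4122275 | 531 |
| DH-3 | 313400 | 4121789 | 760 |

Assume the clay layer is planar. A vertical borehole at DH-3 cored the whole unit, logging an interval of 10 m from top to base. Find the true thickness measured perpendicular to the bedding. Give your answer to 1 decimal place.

Two edge vectors: DH-1→DH-2 = (412, 7, -229), DH-1→DH-3 = (-270, -479, 0).
Normal n = (DH-1→DH-2) × (DH-1→DH-3) = (-109691, 61830, -195458).
So ∂z/∂x = −n_x/n_z = −0.56120 and ∂z/∂y = −n_y/n_z = 0.31633.
|∇z| = √(a²+b²) = 0.64421, so dip δ = arctan(0.64421) = 32.79°.
True thickness = vertical thickness × cos δ = 10 × cos 32.79° = 8.4 m.

8.4 m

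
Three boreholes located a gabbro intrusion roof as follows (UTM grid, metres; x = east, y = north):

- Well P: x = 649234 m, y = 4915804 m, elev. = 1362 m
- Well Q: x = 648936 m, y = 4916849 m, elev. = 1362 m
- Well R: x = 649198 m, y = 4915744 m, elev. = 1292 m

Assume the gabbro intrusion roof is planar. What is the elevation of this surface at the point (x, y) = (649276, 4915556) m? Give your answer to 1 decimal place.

1324.1 m

Let the plane be z = a·x + b·y + c.
Well Q−Well P: −298a + 1045b = 0;  Well R−Well P: −36a − 60b = −70.
Solving gives a = 1.318018018, b = 0.375855856.
Then c = 1362 − a·649234 − b·4915804 = −2701973.83.
At (649276, 4915556): z = 855757.5 + 1847540.5 − 2701973.83 = 1324.1 m.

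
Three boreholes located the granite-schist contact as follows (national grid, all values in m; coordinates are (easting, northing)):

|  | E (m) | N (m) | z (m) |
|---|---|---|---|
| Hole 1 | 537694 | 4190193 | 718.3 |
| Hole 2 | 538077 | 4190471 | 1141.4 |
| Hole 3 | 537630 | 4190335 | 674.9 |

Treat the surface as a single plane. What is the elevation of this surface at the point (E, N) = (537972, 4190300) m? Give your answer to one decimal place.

1011.7 m

Two edge vectors: Hole 1→Hole 2 = (383, 278, 423.1), Hole 1→Hole 3 = (-64, 142, -43.4).
Normal n = (Hole 1→Hole 2) × (Hole 1→Hole 3) = (-72145.4, -10456.2, 72178).
So ∂z/∂E = −n_x/n_z = 0.999548339 and ∂z/∂N = −n_y/n_z = 0.144866857.
Intercept c from Hole 1: 718.3 − 537451.14 − 607020.09 = −1143752.93.
At (537972, 4190300): z = 537729.0 + 607035.6 − 1143752.93 = 1011.7 m.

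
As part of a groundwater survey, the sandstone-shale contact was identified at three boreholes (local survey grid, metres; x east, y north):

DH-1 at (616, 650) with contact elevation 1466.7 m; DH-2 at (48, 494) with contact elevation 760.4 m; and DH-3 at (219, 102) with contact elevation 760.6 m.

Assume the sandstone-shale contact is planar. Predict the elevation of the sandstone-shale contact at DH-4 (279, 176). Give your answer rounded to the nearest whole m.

Two edge vectors: DH-1→DH-2 = (-568, -156, -706.3), DH-1→DH-3 = (-397, -548, -706.1).
Normal n = (DH-1→DH-2) × (DH-1→DH-3) = (-276900.8, -120663.7, 249332).
So ∂z/∂x = −n_x/n_z = 1.11057 and ∂z/∂y = −n_y/n_z = 0.48395.
Intercept c from DH-1: 1466.7 − 684.11 − 314.57 = 468.02.
At (279, 176): z = 309.8 + 85.2 + 468.02 = 863.0 m.

863 m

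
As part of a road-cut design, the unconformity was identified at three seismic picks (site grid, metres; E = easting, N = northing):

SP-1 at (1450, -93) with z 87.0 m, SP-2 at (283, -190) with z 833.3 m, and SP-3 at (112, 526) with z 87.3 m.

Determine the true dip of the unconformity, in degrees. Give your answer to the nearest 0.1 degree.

52.2°

Let the plane be z = a·E + b·N + c.
SP-2−SP-1: −1167a − 97b = 746.3;  SP-3−SP-1: −1338a + 619b = 0.3.
Solving gives a = −0.54214, b = −1.17138.
Gradient magnitude |∇z| = √(a² + b²) = √(0.29391 + 1.37212) = 1.29075.
True dip = arctan(1.29075) = 52.2°, dipping toward NNE (azimuth ≈ 025°).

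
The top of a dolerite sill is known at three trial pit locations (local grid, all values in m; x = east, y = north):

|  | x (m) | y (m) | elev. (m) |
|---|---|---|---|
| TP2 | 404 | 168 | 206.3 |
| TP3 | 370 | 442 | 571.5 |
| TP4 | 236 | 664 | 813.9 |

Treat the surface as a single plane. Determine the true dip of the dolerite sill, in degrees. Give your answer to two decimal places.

Two edge vectors: TP2→TP3 = (-34, 274, 365.2), TP2→TP4 = (-168, 496, 607.6).
Normal n = (TP2→TP3) × (TP2→TP4) = (-14656.8, -40695.2, 29168).
So ∂z/∂x = −n_x/n_z = 0.50250 and ∂z/∂y = −n_y/n_z = 1.39520.
Gradient magnitude |∇z| = √(a² + b²) = √(0.25250 + 1.94658) = 1.48293.
True dip = arctan(1.48293) = 56.01°, dipping toward SSW (azimuth ≈ 200°).

56.01°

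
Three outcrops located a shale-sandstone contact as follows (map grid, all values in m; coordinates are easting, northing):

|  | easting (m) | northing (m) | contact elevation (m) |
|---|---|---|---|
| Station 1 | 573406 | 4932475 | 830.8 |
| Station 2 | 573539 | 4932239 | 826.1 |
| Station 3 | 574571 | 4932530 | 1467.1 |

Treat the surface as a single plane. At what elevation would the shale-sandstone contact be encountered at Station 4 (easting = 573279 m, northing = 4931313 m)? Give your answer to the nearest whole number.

392 m

Let the plane be z = a·easting + b·northing + c.
Station 2−Station 1: 133a − 236b = −4.7;  Station 3−Station 1: 1165a + 55b = 636.3.
Solving gives a = 0.53110946, b = 0.31922694.
Then c = 830.8 − a·573406 − b·4932475 = −1878289.45.
At (573279, 4931313): z = 304473.9 + 1574208.0 − 1878289.45 = 392.4 m.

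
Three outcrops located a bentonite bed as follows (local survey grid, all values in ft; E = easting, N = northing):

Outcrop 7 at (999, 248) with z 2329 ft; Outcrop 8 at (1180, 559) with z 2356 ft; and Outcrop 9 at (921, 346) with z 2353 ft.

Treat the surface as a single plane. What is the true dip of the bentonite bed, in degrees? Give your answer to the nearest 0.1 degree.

10.9°

Two edge vectors: Outcrop 7→Outcrop 8 = (181, 311, 27), Outcrop 7→Outcrop 9 = (-78, 98, 24).
Normal n = (Outcrop 7→Outcrop 8) × (Outcrop 7→Outcrop 9) = (4818, -6450, 41996).
So ∂z/∂E = −n_x/n_z = −0.11473 and ∂z/∂N = −n_y/n_z = 0.15359.
Gradient magnitude |∇z| = √(a² + b²) = √(0.01316 + 0.02359) = 0.19170.
True dip = arctan(0.19170) = 10.9°, dipping toward SE (azimuth ≈ 143°).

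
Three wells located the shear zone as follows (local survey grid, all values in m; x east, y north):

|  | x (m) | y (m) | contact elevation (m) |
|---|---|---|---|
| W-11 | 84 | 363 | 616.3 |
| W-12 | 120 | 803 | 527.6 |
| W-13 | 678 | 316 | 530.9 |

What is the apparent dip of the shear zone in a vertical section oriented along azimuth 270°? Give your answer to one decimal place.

Two edge vectors: W-11→W-12 = (36, 440, -88.7), W-11→W-13 = (594, -47, -85.4).
Normal n = (W-11→W-12) × (W-11→W-13) = (-41744.9, -49613.4, -263052).
So ∂z/∂x = −n_x/n_z = −0.15869 and ∂z/∂y = −n_y/n_z = −0.18861.
Unit vector along 270° is (sin 270°, cos 270°) = (-1.0000, -0.0000).
Slope in that direction = a·(-1.0000) + b·(-0.0000) = 0.15869.
Apparent dip = arctan|0.15869| = 9.0° (true dip is 13.8°, so apparent ≤ true as expected).

9.0°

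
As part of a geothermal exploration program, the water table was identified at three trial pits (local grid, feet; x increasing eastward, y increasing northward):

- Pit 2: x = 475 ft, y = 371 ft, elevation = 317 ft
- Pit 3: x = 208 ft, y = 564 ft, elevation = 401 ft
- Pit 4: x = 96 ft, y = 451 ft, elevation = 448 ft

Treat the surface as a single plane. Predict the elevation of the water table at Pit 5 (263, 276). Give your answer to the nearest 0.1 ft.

Two edge vectors: Pit 2→Pit 3 = (-267, 193, 84), Pit 2→Pit 4 = (-379, 80, 131).
Normal n = (Pit 2→Pit 3) × (Pit 2→Pit 4) = (18563, 3141, 51787).
So ∂z/∂x = −n_x/n_z = −0.35845 and ∂z/∂y = −n_y/n_z = −0.06065.
Intercept c from Pit 2: 317 + 170.26 + 22.50 = 509.77.
At (263, 276): z = −94.3 − 16.7 + 509.77 = 398.8 ft.

398.8 ft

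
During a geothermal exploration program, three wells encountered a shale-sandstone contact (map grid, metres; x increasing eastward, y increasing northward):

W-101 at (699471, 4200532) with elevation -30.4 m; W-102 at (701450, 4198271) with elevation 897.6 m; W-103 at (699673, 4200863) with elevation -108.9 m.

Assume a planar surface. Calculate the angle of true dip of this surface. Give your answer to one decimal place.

Two edge vectors: W-101→W-102 = (1979, -2261, 928), W-101→W-103 = (202, 331, -78.5).
Normal n = (W-101→W-102) × (W-101→W-103) = (-129679.5, 342807.5, 1111771).
So ∂z/∂x = −n_x/n_z = 0.11664 and ∂z/∂y = −n_y/n_z = −0.30834.
Gradient magnitude |∇z| = √(a² + b²) = √(0.01361 + 0.09508) = 0.32967.
True dip = arctan(0.32967) = 18.2°, dipping toward NNW (azimuth ≈ 339°).

18.2°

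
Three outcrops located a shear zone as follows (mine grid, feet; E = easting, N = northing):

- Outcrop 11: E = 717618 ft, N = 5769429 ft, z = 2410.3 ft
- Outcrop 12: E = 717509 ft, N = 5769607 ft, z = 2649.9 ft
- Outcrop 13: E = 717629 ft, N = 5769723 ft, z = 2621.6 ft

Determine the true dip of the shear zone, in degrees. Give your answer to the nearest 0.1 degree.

Two edge vectors: Outcrop 11→Outcrop 12 = (-109, 178, 239.6), Outcrop 11→Outcrop 13 = (11, 294, 211.3).
Normal n = (Outcrop 11→Outcrop 12) × (Outcrop 11→Outcrop 13) = (-32831, 25667.3, -34004).
So ∂z/∂E = −n_x/n_z = −0.96550 and ∂z/∂N = −n_y/n_z = 0.75483.
Gradient magnitude |∇z| = √(a² + b²) = √(0.93220 + 0.56977) = 1.22555.
True dip = arctan(1.22555) = 50.8°, dipping toward SE (azimuth ≈ 128°).

50.8°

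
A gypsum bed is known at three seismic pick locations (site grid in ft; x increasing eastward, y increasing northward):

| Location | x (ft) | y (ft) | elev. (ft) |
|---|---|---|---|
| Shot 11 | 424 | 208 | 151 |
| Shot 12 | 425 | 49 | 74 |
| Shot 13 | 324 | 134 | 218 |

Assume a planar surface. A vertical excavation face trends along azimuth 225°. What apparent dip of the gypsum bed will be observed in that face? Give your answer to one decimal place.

21.1°

Let the plane be z = a·x + b·y + c.
Shot 12−Shot 11: 1a − 159b = −77;  Shot 13−Shot 11: −100a − 74b = 67.
Solving gives a = −1.02360, b = 0.47784.
Unit vector along 225° is (sin 225°, cos 225°) = (-0.7071, -0.7071).
Slope in that direction = a·(-0.7071) + b·(-0.7071) = 0.38591.
Apparent dip = arctan|0.38591| = 21.1° (true dip is 48.5°, so apparent ≤ true as expected).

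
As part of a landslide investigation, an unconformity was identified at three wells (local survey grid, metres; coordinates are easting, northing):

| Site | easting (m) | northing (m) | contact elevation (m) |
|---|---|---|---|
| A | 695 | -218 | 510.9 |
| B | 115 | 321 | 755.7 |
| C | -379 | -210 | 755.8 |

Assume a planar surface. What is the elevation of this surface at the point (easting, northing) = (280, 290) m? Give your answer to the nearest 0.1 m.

711.8 m

Let the plane be z = a·easting + b·northing + c.
B−A: −580a + 539b = 244.8;  C−A: −1074a + 8b = 244.9.
Solving gives a = −0.22646, b = 0.21049.
Then c = 510.9 − a·695 − b·-218 = 714.18.
At (280, 290): z = −63.4 + 61.0 + 714.18 = 711.8 m.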